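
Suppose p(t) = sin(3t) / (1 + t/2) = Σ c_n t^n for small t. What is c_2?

-3/2

Write out both Maclaurin series and multiply, keeping only the needed powers.
[t^0] = 0;  [t^1] = 3;  [t^2] = -3/2.
So c_2 = p′′(0)/2! = -3/2.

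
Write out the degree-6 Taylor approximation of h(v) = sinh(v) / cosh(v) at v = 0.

2*v^5/15 - v^3/3 + v

Invert the denominator's series and multiply.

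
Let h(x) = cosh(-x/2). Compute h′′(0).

From the series, [x^2] h = 1/8; multiply by 2! = 2 to get 1/4.

1/4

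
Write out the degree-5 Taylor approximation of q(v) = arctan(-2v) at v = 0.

-32*v^5/5 + 8*v^3/3 - 2*v

q(0) = 0
q′(0) = -2
q′′(0) = 0
q′′′(0) = 16
q^(4)(0) = 0
q^(5)(0) = -768
The Taylor polynomial is Σ q^(k)(0)/k! · v^k.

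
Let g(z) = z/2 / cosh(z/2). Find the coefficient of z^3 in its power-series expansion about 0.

-1/16

Invert the denominator's series and multiply.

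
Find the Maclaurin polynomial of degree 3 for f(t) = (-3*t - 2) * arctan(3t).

18*t^3 - 9*t^2 - 6*t

Distribute the polynomial across the series and collect like powers.
[t^0] = 0;  [t^1] = -6;  [t^2] = -9;  [t^3] = 18.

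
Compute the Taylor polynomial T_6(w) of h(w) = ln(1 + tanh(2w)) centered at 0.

-64*w^6/45 + 4*w^4/3 - 2*w^2 + 2*w

Let u equal the inner series; expand the outer function in u and truncate.
h(0) = 0
h′(0) = 2
h′′(0) = -4
h′′′(0) = 0
h^(4)(0) = 32
h^(5)(0) = 0
h^(6)(0) = -1024
The Taylor polynomial is Σ h^(k)(0)/k! · w^k.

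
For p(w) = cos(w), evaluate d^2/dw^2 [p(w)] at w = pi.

1

From the series, [(w - pi)^2] p = 1/2; multiply by 2! = 2 to get 1.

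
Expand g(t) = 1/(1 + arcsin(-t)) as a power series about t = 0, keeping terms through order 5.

63*t^5/40 + 4*t^4/3 + 7*t^3/6 + t^2 + t + 1

Compose series: expand the inner function first, then feed it into the outer expansion.
g(0) = 1
g′(0) = 1
g′′(0) = 2
g′′′(0) = 7
g^(4)(0) = 32
g^(5)(0) = 189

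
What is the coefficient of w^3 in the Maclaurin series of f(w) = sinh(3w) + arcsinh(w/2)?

215/48

Add the two expansions coefficient-wise.
[w^0] = 0;  [w^1] = 7/2;  [w^2] = 0;  [w^3] = 215/48.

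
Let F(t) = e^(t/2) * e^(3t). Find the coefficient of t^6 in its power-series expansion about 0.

Expand each factor separately, then convolve coefficients.
F(0) = 1
F′(0) = 7/2
F′′(0) = 49/4
F′′′(0) = 343/8
F^(4)(0) = 2401/16
F^(5)(0) = 16807/32
F^(6)(0) = 117649/64

117649/46080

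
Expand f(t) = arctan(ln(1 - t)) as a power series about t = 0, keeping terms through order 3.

Plug the Maclaurin series of the inner function into that of the outer and collect terms.
f(0) = 0
f′(0) = -1
f′′(0) = -1
f′′′(0) = 0

-t^2/2 - t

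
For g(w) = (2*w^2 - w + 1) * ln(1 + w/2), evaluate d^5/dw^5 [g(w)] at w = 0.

101/8

Multiply each power in the prefactor through the base expansion.
From the series, [w^5] g = 101/960; multiply by 5! = 120 to get 101/8.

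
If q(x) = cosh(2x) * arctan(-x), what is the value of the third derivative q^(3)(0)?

Write out both Maclaurin series and multiply, keeping only the needed powers.
The coefficient of x^3 in the expansion is -5/3, so q′′′(0) = 3! * (-5/3) = -10.

-10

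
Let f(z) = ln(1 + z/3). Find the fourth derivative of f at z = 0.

From the series, [z^4] f = -1/324; multiply by 4! = 24 to get -2/27.

-2/27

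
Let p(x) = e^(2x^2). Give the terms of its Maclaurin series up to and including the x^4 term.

2*x^4 + 2*x^2 + 1

Use the known series and substitute for the argument.
p(0) = 1
p′(0) = 0
p′′(0) = 4
p′′′(0) = 0
p^(4)(0) = 48
The Taylor polynomial is Σ p^(k)(0)/k! · x^k.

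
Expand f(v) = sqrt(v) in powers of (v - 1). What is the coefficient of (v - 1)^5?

Differentiate repeatedly and evaluate at the center.
f(1) = 1
f′(1) = 1/2
f′′(1) = -1/4
f′′′(1) = 3/8
f^(4)(1) = -15/16
f^(5)(1) = 105/32
Dividing each by k! gives the coefficients c_0, ..., c_5.

7/256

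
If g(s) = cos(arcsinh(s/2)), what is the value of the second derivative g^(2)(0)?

Compose series: expand the inner function first, then feed it into the outer expansion.
The coefficient of s^2 in the expansion is -1/8, so g′′(0) = 2! * (-1/8) = -1/4.

-1/4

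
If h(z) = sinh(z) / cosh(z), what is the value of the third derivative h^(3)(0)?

Invert the denominator's series and multiply.
From the series, [z^3] h = -1/3; multiply by 3! = 6 to get -2.

-2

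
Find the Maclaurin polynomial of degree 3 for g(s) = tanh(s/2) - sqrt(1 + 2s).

-13*s^3/24 + s^2/2 - s/2 - 1

Combine the two series term by term.
g(0) = -1
g′(0) = -1/2
g′′(0) = 1
g′′′(0) = -13/4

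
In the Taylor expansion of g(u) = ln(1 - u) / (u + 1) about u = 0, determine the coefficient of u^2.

1/2

Expand 1/(denominator) as a geometric series and multiply by the numerator's series.
g(0) = 0
g′(0) = -1
g′′(0) = 1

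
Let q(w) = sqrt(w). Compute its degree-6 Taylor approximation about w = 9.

q(9) = 3
q′(9) = 1/6
q′′(9) = -1/108
q′′′(9) = 1/648
q^(4)(9) = -5/11664
q^(5)(9) = 35/209952
q^(6)(9) = -35/419904

-7*(w - 9)^6/60466176 + 7*(w - 9)^5/5038848 - 5*(w - 9)^4/279936 + (w - 9)^3/3888 - (w - 9)^2/216 + (w - 9)/6 + 3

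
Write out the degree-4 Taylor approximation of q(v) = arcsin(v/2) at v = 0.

[v^0] = 0;  [v^1] = 1/2;  [v^2] = 0;  [v^3] = 1/48;  [v^4] = 0.

v^3/48 + v/2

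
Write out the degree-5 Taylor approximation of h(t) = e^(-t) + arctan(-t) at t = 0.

-5*t^5/24 + t^4/24 + t^3/6 + t^2/2 - 2*t + 1

Expand each term separately and add.
h(0) = 1
h′(0) = -2
h′′(0) = 1
h′′′(0) = 1
h^(4)(0) = 1
h^(5)(0) = -25
Then c_k = h^(k)(0)/k! gives each Taylor coefficient.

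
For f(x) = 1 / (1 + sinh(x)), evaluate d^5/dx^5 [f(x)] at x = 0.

-181

Expand as Σ (-1)^k u^k with u equal to the inner function's series.
From the series, [x^5] f = -181/120; multiply by 5! = 120 to get -181.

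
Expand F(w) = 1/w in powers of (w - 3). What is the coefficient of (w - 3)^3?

F(3) = 1/3
F′(3) = -1/9
F′′(3) = 2/27
F′′′(3) = -2/27
Then c_k = F^(k)(3)/k! gives each Taylor coefficient.

-1/81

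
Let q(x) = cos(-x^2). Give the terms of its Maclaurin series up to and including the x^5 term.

q(0) = 1
q′(0) = 0
q′′(0) = 0
q′′′(0) = 0
q^(4)(0) = -12
q^(5)(0) = 0
The Taylor polynomial is Σ q^(k)(0)/k! · x^k.

1 - x^4/2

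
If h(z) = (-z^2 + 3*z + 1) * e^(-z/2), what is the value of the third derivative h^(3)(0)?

Distribute the polynomial across the series and collect like powers.
From the series, [z^3] h = 41/48; multiply by 3! = 6 to get 41/8.

41/8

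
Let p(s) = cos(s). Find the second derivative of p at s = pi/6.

-sqrt(3)/2

From the series, [(s - pi/6)^2] p = -sqrt(3)/4; multiply by 2! = 2 to get -sqrt(3)/2.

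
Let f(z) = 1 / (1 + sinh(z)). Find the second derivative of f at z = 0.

Expand as Σ (-1)^k u^k with u equal to the inner function's series.
The coefficient of z^2 in the expansion is 1, so f′′(0) = 2! * (1) = 2.

2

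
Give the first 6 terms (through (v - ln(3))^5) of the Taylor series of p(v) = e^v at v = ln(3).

[(v - ln(3))^0] = 3;  [(v - ln(3))^1] = 3;  [(v - ln(3))^2] = 3/2;  [(v - ln(3))^3] = 1/2;  [(v - ln(3))^4] = 1/8;  [(v - ln(3))^5] = 1/40.

(v - ln(3))^5/40 + (v - ln(3))^4/8 + (v - ln(3))^3/2 + 3*(v - ln(3))^2/2 + 3*(v - ln(3)) + 3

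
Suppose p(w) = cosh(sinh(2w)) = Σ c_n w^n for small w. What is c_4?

Let u equal the inner series; expand the outer function in u and truncate.
p(0) = 1
p′(0) = 0
p′′(0) = 4
p′′′(0) = 0
p^(4)(0) = 80
Dividing each by k! gives the coefficients c_0, ..., c_4.

10/3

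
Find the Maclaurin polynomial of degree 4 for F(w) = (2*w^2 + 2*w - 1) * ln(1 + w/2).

Shift and add copies of the series according to the polynomial's terms.
F(0) = 0
F′(0) = -1/2
F′′(0) = 9/4
F′′′(0) = 17/4
F^(4)(0) = -29/8

-29*w^4/192 + 17*w^3/24 + 9*w^2/8 - w/2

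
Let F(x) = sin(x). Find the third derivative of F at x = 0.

-1

The coefficient of x^3 in the expansion is -1/6, so F′′′(0) = 3! * (-1/6) = -1.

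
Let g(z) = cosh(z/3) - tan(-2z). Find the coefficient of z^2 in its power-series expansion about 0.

Combine the two series term by term.
g(0) = 1
g′(0) = 2
g′′(0) = 1/9
So c_2 = g′′(0)/2! = 1/18.

1/18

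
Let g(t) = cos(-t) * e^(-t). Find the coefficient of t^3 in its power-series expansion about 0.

Expand each factor separately, then convolve coefficients.
[t^0] = 1;  [t^1] = -1;  [t^2] = 0;  [t^3] = 1/3.

1/3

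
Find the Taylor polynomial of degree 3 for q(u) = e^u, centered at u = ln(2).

(u - ln(2))^3/3 + (u - ln(2))^2 + 2*(u - ln(2)) + 2

[(u - ln(2))^0] = 2;  [(u - ln(2))^1] = 2;  [(u - ln(2))^2] = 1;  [(u - ln(2))^3] = 1/3.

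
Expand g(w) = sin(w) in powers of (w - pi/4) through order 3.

g(pi/4) = sqrt(2)/2
g′(pi/4) = sqrt(2)/2
g′′(pi/4) = -sqrt(2)/2
g′′′(pi/4) = -sqrt(2)/2

-sqrt(2)*(w - pi/4)^3/12 - sqrt(2)*(w - pi/4)^2/4 + sqrt(2)*(w - pi/4)/2 + sqrt(2)/2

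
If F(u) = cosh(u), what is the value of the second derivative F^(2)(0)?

From the series, [u^2] F = 1/2; multiply by 2! = 2 to get 1.

1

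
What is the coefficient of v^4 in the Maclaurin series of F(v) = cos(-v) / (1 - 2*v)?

337/24

Expand 1/(denominator) as a geometric series and multiply by the numerator's series.
F(0) = 1
F′(0) = 2
F′′(0) = 7
F′′′(0) = 42
F^(4)(0) = 337
So c_4 = F^(4)(0)/4! = 337/24.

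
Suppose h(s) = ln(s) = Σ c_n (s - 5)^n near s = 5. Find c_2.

Use the known series and substitute for the argument.
[(s - 5)^0] = ln(5);  [(s - 5)^1] = 1/5;  [(s - 5)^2] = -1/50.

-1/50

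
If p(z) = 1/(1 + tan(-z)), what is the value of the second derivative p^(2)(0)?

2

Plug the Maclaurin series of the inner function into that of the outer and collect terms.
The coefficient of z^2 in the expansion is 1, so p′′(0) = 2! * (1) = 2.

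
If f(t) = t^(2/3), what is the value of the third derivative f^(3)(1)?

8/27

From the series, [(t - 1)^3] f = 4/81; multiply by 3! = 6 to get 8/27.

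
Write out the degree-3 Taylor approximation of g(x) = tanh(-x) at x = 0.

g(0) = 0
g′(0) = -1
g′′(0) = 0
g′′′(0) = 2

x^3/3 - x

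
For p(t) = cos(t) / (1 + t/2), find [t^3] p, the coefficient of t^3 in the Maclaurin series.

1/8

Take the Cauchy product of the two expansions.
[t^0] = 1;  [t^1] = -1/2;  [t^2] = -1/4;  [t^3] = 1/8.
So c_3 = p′′′(0)/3! = 1/8.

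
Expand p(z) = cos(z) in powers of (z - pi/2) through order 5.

-(z - pi/2)^5/120 + (z - pi/2)^3/6 - (z - pi/2)

[(z - pi/2)^0] = 0;  [(z - pi/2)^1] = -1;  [(z - pi/2)^2] = 0;  [(z - pi/2)^3] = 1/6;  [(z - pi/2)^4] = 0;  [(z - pi/2)^5] = -1/120.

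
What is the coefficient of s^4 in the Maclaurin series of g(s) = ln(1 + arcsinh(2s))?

Substitute the inner expansion into the outer series and collect powers.
g(0) = 0
g′(0) = 2
g′′(0) = -4
g′′′(0) = 8
g^(4)(0) = -32

-4/3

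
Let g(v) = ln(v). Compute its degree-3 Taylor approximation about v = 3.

Apply the Taylor formula c_k = f^(k)(a)/k!.

(v - 3)^3/81 - (v - 3)^2/18 + (v - 3)/3 + ln(3)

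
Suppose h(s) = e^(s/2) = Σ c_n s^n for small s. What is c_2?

Differentiate repeatedly and evaluate at the center.
So c_2 = h′′(0)/2! = 1/8.

1/8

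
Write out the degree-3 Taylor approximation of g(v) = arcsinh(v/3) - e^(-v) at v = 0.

13*v^3/81 - v^2/2 + 4*v/3 - 1

Add the two expansions coefficient-wise.
g(0) = -1
g′(0) = 4/3
g′′(0) = -1
g′′′(0) = 26/27
Dividing each by k! gives the coefficients c_0, ..., c_3.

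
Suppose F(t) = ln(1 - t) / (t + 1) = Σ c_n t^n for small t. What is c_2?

1/2

Expand 1/(denominator) as a geometric series and multiply by the numerator's series.
F(0) = 0
F′(0) = -1
F′′(0) = 1
So c_2 = F′′(0)/2! = 1/2.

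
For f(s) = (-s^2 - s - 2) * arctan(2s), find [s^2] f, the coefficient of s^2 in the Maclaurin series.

Distribute the polynomial across the series and collect like powers.
f(0) = 0
f′(0) = -4
f′′(0) = -4
So c_2 = f′′(0)/2! = -2.

-2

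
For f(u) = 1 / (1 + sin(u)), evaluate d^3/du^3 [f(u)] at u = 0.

Use the geometric series for the reciprocal, then substitute.
From the series, [u^3] f = -5/6; multiply by 3! = 6 to get -5.

-5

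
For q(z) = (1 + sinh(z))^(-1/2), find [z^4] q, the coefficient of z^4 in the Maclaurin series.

Let u equal the inner series; expand the outer function in u and truncate.
q(0) = 1
q′(0) = -1/2
q′′(0) = 3/4
q′′′(0) = -19/8
q^(4)(0) = 153/16
Dividing each by k! gives the coefficients c_0, ..., c_4.

51/128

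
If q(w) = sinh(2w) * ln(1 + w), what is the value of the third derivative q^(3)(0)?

Take the Cauchy product of the two expansions.
The coefficient of w^3 in the expansion is -1, so q′′′(0) = 3! * (-1) = -6.

-6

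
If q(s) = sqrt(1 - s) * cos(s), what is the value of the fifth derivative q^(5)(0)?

-65/32

Write out both Maclaurin series and multiply, keeping only the needed powers.
The coefficient of s^5 in the expansion is -13/768, so q^(5)(0) = 5! * (-13/768) = -65/32.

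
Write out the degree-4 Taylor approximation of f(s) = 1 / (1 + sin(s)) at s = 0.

Write 1/(1+u) = 1 - u + u^2 - u^3 + ... and substitute the series for u.
[s^0] = 1;  [s^1] = -1;  [s^2] = 1;  [s^3] = -5/6;  [s^4] = 2/3.

2*s^4/3 - 5*s^3/6 + s^2 - s + 1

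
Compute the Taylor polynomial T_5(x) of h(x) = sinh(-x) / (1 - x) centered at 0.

Expand each factor separately, then convolve coefficients.
h(0) = 0
h′(0) = -1
h′′(0) = -2
h′′′(0) = -7
h^(4)(0) = -28
h^(5)(0) = -141
Then c_k = h^(k)(0)/k! gives each Taylor coefficient.

-47*x^5/40 - 7*x^4/6 - 7*x^3/6 - x^2 - x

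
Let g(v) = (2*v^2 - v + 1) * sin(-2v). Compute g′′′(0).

-16

Multiply each power in the prefactor through the base expansion.
From the series, [v^3] g = -8/3; multiply by 3! = 6 to get -16.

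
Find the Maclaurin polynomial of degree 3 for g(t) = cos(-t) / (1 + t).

Write out both Maclaurin series and multiply, keeping only the needed powers.
[t^0] = 1;  [t^1] = -1;  [t^2] = 1/2;  [t^3] = -1/2.

-t^3/2 + t^2/2 - t + 1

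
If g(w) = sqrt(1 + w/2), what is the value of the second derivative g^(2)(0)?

-1/16

From the series, [w^2] g = -1/32; multiply by 2! = 2 to get -1/16.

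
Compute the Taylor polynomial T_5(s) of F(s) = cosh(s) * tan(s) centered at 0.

Take the Cauchy product of the two expansions.

41*s^5/120 + 5*s^3/6 + s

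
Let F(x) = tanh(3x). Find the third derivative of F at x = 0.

-54

From the series, [x^3] F = -9; multiply by 3! = 6 to get -54.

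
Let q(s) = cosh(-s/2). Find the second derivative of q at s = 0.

1/4

The coefficient of s^2 in the expansion is 1/8, so q′′(0) = 2! * (1/8) = 1/4.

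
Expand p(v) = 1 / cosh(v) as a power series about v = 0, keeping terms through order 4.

Write the quotient as an unknown series and match coefficients against numerator = denominator · series.
p(0) = 1
p′(0) = 0
p′′(0) = -1
p′′′(0) = 0
p^(4)(0) = 5
The Taylor polynomial is Σ p^(k)(0)/k! · v^k.

5*v^4/24 - v^2/2 + 1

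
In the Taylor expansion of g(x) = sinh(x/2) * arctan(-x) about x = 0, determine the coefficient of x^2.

Multiply the two series term by term and collect like powers.
g(0) = 0
g′(0) = 0
g′′(0) = -1
Then c_k = g^(k)(0)/k! gives each Taylor coefficient.

-1/2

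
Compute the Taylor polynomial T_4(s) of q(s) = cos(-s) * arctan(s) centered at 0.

Write out both Maclaurin series and multiply, keeping only the needed powers.
q(0) = 0
q′(0) = 1
q′′(0) = 0
q′′′(0) = -5
q^(4)(0) = 0

-5*s^3/6 + s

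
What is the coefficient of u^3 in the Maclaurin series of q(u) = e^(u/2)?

1/48

q(0) = 1
q′(0) = 1/2
q′′(0) = 1/4
q′′′(0) = 1/8
So c_3 = q′′′(0)/3! = 1/48.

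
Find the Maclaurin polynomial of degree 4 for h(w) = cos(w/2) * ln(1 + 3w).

-315*w^4/16 + 69*w^3/8 - 9*w^2/2 + 3*w

Write out both Maclaurin series and multiply, keeping only the needed powers.
[w^0] = 0;  [w^1] = 3;  [w^2] = -9/2;  [w^3] = 69/8;  [w^4] = -315/16.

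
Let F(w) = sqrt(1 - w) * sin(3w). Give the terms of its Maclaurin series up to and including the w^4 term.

Take the Cauchy product of the two expansions.

33*w^4/16 - 39*w^3/8 - 3*w^2/2 + 3*w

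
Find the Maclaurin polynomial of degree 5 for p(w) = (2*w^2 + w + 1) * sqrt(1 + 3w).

Distribute the polynomial across the series and collect like powers.
[w^0] = 1;  [w^1] = 5/2;  [w^2] = 19/8;  [w^3] = 57/16;  [w^4] = -477/128;  [w^5] = 1755/256.

1755*w^5/256 - 477*w^4/128 + 57*w^3/16 + 19*w^2/8 + 5*w/2 + 1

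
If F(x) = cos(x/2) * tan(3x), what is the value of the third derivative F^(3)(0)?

Expand each factor separately, then convolve coefficients.
From the series, [x^3] F = 69/8; multiply by 3! = 6 to get 207/4.

207/4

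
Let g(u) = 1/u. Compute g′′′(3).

-2/27

Differentiate repeatedly and evaluate at the center.
From the series, [(u - 3)^3] g = -1/81; multiply by 3! = 6 to get -2/27.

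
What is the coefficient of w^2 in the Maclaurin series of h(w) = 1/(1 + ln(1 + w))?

Plug the Maclaurin series of the inner function into that of the outer and collect terms.
h(0) = 1
h′(0) = -1
h′′(0) = 3

3/2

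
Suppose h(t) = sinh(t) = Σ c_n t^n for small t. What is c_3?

1/6

h(0) = 0
h′(0) = 1
h′′(0) = 0
h′′′(0) = 1
Then c_k = h^(k)(0)/k! gives each Taylor coefficient.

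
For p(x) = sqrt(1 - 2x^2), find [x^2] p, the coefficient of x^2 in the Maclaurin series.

-1

Use the known series and substitute for the argument.
[x^0] = 1;  [x^1] = 0;  [x^2] = -1.
So c_2 = p′′(0)/2! = -1.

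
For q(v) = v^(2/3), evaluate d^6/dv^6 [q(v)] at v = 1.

Use the known series and substitute for the argument.
From the series, [(v - 1)^6] q = -91/6561; multiply by 6! = 720 to get -7280/729.

-7280/729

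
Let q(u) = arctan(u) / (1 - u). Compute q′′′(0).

Write out both Maclaurin series and multiply, keeping only the needed powers.
From the series, [u^3] q = 2/3; multiply by 3! = 6 to get 4.

4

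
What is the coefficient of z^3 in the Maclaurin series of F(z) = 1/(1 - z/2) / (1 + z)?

-5/8

Expand each factor separately, then convolve coefficients.
F(0) = 1
F′(0) = -1/2
F′′(0) = 3/2
F′′′(0) = -15/4
Dividing each by k! gives the coefficients c_0, ..., c_3.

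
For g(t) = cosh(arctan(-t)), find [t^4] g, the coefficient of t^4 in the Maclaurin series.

-7/24

Compose series: expand the inner function first, then feed it into the outer expansion.
[t^0] = 1;  [t^1] = 0;  [t^2] = 1/2;  [t^3] = 0;  [t^4] = -7/24.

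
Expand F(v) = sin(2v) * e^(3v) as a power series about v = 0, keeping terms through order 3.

23*v^3/3 + 6*v^2 + 2*v

Write out both Maclaurin series and multiply, keeping only the needed powers.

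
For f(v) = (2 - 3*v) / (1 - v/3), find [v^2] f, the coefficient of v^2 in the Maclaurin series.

-7/9

Shift and add copies of the series according to the polynomial's terms.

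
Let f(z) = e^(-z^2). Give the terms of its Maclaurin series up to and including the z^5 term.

z^4/2 - z^2 + 1

f(0) = 1
f′(0) = 0
f′′(0) = -2
f′′′(0) = 0
f^(4)(0) = 12
f^(5)(0) = 0
Dividing each by k! gives the coefficients c_0, ..., c_5.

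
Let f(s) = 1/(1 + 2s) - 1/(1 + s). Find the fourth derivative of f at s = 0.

360

Expand each term separately and add.
The coefficient of s^4 in the expansion is 15, so f^(4)(0) = 4! * (15) = 360.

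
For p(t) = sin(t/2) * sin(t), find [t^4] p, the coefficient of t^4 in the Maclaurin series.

-5/48

Multiply the two series term by term and collect like powers.
[t^0] = 0;  [t^1] = 0;  [t^2] = 1/2;  [t^3] = 0;  [t^4] = -5/48.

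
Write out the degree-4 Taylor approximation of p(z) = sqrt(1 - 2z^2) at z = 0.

-z^4/2 - z^2 + 1

Apply the Taylor formula c_k = f^(k)(a)/k!.
p(0) = 1
p′(0) = 0
p′′(0) = -2
p′′′(0) = 0
p^(4)(0) = -12
Dividing each by k! gives the coefficients c_0, ..., c_4.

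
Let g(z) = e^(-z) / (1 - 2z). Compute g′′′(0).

Expand each factor separately, then convolve coefficients.
From the series, [z^3] g = 29/6; multiply by 3! = 6 to get 29.

29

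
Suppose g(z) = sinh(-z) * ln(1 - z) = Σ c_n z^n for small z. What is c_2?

1

Write out both Maclaurin series and multiply, keeping only the needed powers.
g(0) = 0
g′(0) = 0
g′′(0) = 2
So c_2 = g′′(0)/2! = 1.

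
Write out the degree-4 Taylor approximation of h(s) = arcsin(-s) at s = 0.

-s^3/6 - s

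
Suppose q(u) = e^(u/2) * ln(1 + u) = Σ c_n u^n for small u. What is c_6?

Take the Cauchy product of the two expansions.
q(0) = 0
q′(0) = 1
q′′(0) = 0
q′′′(0) = 5/4
q^(4)(0) = -3
q^(5)(0) = 209/16
q^(6)(0) = -265/4
So c_6 = q^(6)(0)/6! = -53/576.

-53/576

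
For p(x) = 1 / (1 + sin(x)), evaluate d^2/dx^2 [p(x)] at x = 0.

2

Use the geometric series for the reciprocal, then substitute.
The coefficient of x^2 in the expansion is 1, so p′′(0) = 2! * (1) = 2.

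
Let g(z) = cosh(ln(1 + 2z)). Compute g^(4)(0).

Let u equal the inner series; expand the outer function in u and truncate.
From the series, [z^4] g = 8; multiply by 4! = 24 to get 192.

192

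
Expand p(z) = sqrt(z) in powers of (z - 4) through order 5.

p(4) = 2
p′(4) = 1/4
p′′(4) = -1/32
p′′′(4) = 3/256
p^(4)(4) = -15/2048
p^(5)(4) = 105/16384
The Taylor polynomial is Σ p^(k)(4)/k! · (z - 4)^k.

7*(z - 4)^5/131072 - 5*(z - 4)^4/16384 + (z - 4)^3/512 - (z - 4)^2/64 + (z - 4)/4 + 2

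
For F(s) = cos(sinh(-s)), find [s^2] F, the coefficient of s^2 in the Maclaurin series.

-1/2

Substitute the inner expansion into the outer series and collect powers.
[s^0] = 1;  [s^1] = 0;  [s^2] = -1/2.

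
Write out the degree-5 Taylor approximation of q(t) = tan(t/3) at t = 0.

2*t^5/3645 + t^3/81 + t/3

[t^0] = 0;  [t^1] = 1/3;  [t^2] = 0;  [t^3] = 1/81;  [t^4] = 0;  [t^5] = 2/3645.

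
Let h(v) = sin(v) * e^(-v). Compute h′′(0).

Take the Cauchy product of the two expansions.
The coefficient of v^2 in the expansion is -1, so h′′(0) = 2! * (-1) = -2.

-2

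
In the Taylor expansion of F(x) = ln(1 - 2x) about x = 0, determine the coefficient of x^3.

Apply the Taylor formula c_k = f^(k)(a)/k!.

-8/3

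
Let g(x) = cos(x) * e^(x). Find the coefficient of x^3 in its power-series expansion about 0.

Expand each factor separately, then convolve coefficients.

-1/3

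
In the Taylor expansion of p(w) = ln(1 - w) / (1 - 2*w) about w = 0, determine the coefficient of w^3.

Use 1/(1 - r) = Σ r^k on the denominator, then take the Cauchy product.
p(0) = 0
p′(0) = -1
p′′(0) = -5
p′′′(0) = -32
So c_3 = p′′′(0)/3! = -16/3.

-16/3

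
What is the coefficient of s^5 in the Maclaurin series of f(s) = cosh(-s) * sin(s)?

Multiply the two series term by term and collect like powers.
[s^0] = 0;  [s^1] = 1;  [s^2] = 0;  [s^3] = 1/3;  [s^4] = 0;  [s^5] = -1/30.
So c_5 = f^(5)(0)/5! = -1/30.

-1/30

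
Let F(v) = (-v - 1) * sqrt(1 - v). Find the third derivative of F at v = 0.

9/8

Multiply each power in the prefactor through the base expansion.
From the series, [v^3] F = 3/16; multiply by 3! = 6 to get 9/8.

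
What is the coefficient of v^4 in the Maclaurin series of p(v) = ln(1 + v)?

-1/4

p(0) = 0
p′(0) = 1
p′′(0) = -1
p′′′(0) = 2
p^(4)(0) = -6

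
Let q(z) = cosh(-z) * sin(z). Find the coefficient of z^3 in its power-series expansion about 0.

1/3

Expand each factor separately, then convolve coefficients.
[z^0] = 0;  [z^1] = 1;  [z^2] = 0;  [z^3] = 1/3.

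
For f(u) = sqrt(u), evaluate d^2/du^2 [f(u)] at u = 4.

The coefficient of (u - 4)^2 in the expansion is -1/64, so f′′(4) = 2! * (-1/64) = -1/32.

-1/32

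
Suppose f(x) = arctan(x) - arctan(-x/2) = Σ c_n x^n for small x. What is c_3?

-3/8

Expand each term separately and add.
[x^0] = 0;  [x^1] = 3/2;  [x^2] = 0;  [x^3] = -3/8.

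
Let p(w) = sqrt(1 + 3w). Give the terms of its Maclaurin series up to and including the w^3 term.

27*w^3/16 - 9*w^2/8 + 3*w/2 + 1

Use the known series and substitute for the argument.
p(0) = 1
p′(0) = 3/2
p′′(0) = -9/4
p′′′(0) = 81/8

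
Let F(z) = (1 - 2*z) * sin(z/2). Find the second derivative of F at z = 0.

-2

Multiply each power in the prefactor through the base expansion.
From the series, [z^2] F = -1; multiply by 2! = 2 to get -2.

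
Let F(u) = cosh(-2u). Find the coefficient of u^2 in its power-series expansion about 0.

2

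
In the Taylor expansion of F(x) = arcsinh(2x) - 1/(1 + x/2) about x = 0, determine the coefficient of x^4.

-1/16

Combine the two series term by term.
F(0) = -1
F′(0) = 5/2
F′′(0) = -1/2
F′′′(0) = -29/4
F^(4)(0) = -3/2
Dividing each by k! gives the coefficients c_0, ..., c_4.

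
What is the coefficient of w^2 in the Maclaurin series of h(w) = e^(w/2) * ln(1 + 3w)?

Multiply the two series term by term and collect like powers.

-3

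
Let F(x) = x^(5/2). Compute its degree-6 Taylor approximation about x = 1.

-5*(x - 1)^6/1024 + 3*(x - 1)^5/256 - 5*(x - 1)^4/128 + 5*(x - 1)^3/16 + 15*(x - 1)^2/8 + 5*(x - 1)/2 + 1

F(1) = 1
F′(1) = 5/2
F′′(1) = 15/4
F′′′(1) = 15/8
F^(4)(1) = -15/16
F^(5)(1) = 45/32
F^(6)(1) = -225/64
Dividing each by k! gives the coefficients c_0, ..., c_6.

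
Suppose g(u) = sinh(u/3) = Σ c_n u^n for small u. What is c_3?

[u^0] = 0;  [u^1] = 1/3;  [u^2] = 0;  [u^3] = 1/162.

1/162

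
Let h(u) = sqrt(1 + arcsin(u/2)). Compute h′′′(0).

Compose series: expand the inner function first, then feed it into the outer expansion.
From the series, [u^3] h = 7/384; multiply by 3! = 6 to get 7/64.

7/64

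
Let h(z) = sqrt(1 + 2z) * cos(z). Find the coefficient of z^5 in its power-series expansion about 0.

Take the Cauchy product of the two expansions.
h(0) = 1
h′(0) = 1
h′′(0) = -2
h′′′(0) = 0
h^(4)(0) = -8
h^(5)(0) = 80
So c_5 = h^(5)(0)/5! = 2/3.

2/3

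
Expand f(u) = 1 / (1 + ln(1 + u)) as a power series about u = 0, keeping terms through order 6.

3289*u^6/360 - 347*u^5/60 + 11*u^4/3 - 7*u^3/3 + 3*u^2/2 - u + 1

Write 1/(1+u) = 1 - u + u^2 - u^3 + ... and substitute the series for u.
f(0) = 1
f′(0) = -1
f′′(0) = 3
f′′′(0) = -14
f^(4)(0) = 88
f^(5)(0) = -694
f^(6)(0) = 6578
Then c_k = f^(k)(0)/k! gives each Taylor coefficient.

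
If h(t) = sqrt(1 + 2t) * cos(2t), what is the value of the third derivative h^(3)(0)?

-9

Multiply the two series term by term and collect like powers.
From the series, [t^3] h = -3/2; multiply by 3! = 6 to get -9.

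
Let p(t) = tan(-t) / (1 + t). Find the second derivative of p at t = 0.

2

Take the Cauchy product of the two expansions.
The coefficient of t^2 in the expansion is 1, so p′′(0) = 2! * (1) = 2.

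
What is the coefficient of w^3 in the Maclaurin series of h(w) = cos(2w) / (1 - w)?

Multiply the numerator's expansion by the denominator's geometric series.
h(0) = 1
h′(0) = 1
h′′(0) = -2
h′′′(0) = -6

-1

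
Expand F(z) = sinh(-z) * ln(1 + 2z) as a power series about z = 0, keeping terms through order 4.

Take the Cauchy product of the two expansions.
[z^0] = 0;  [z^1] = 0;  [z^2] = -2;  [z^3] = 2;  [z^4] = -3.

-3*z^4 + 2*z^3 - 2*z^2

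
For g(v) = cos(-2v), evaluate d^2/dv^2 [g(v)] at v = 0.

-4

The coefficient of v^2 in the expansion is -2, so g′′(0) = 2! * (-2) = -4.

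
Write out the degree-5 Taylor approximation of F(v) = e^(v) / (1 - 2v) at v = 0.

6331*v^5/120 + 211*v^4/8 + 79*v^3/6 + 13*v^2/2 + 3*v + 1

Multiply the two series term by term and collect like powers.
F(0) = 1
F′(0) = 3
F′′(0) = 13
F′′′(0) = 79
F^(4)(0) = 633
F^(5)(0) = 6331
The Taylor polynomial is Σ F^(k)(0)/k! · v^k.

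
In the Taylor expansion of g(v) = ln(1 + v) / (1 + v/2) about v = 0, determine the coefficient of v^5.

Multiply the two series term by term and collect like powers.
[v^0] = 0;  [v^1] = 1;  [v^2] = -1;  [v^3] = 5/6;  [v^4] = -2/3;  [v^5] = 8/15.

8/15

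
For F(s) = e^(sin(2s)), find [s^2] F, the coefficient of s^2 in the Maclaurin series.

Compose series: expand the inner function first, then feed it into the outer expansion.
So c_2 = F′′(0)/2! = 2.

2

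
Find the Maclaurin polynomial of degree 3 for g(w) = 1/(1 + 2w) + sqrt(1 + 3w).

-101*w^3/16 + 23*w^2/8 - w/2 + 2

Expand each term separately and add.
g(0) = 2
g′(0) = -1/2
g′′(0) = 23/4
g′′′(0) = -303/8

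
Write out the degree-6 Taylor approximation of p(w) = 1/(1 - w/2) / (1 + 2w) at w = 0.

3277*w^6/64 - 819*w^5/32 + 205*w^4/16 - 51*w^3/8 + 13*w^2/4 - 3*w/2 + 1

Expand each factor separately, then convolve coefficients.
p(0) = 1
p′(0) = -3/2
p′′(0) = 13/2
p′′′(0) = -153/4
p^(4)(0) = 615/2
p^(5)(0) = -12285/4
p^(6)(0) = 147465/4
Then c_k = p^(k)(0)/k! gives each Taylor coefficient.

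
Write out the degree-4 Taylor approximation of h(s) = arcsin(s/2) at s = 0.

s^3/48 + s/2

Use the known series and substitute for the argument.
[s^0] = 0;  [s^1] = 1/2;  [s^2] = 0;  [s^3] = 1/48;  [s^4] = 0.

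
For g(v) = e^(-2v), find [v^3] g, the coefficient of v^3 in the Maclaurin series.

c_3 = g′′′(0)/3! = -4/3.

-4/3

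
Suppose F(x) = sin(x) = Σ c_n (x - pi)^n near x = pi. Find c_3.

Use the known series and substitute for the argument.
[(x - pi)^0] = 0;  [(x - pi)^1] = -1;  [(x - pi)^2] = 0;  [(x - pi)^3] = 1/6.
So c_3 = F′′′(pi)/3! = 1/6.

1/6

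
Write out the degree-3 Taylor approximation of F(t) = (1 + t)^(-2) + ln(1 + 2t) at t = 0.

-4*t^3/3 + t^2 + 1

Add the two expansions coefficient-wise.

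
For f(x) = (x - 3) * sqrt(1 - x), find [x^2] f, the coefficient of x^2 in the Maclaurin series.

-1/8

Shift and add copies of the series according to the polynomial's terms.
f(0) = -3
f′(0) = 5/2
f′′(0) = -1/4
So c_2 = f′′(0)/2! = -1/8.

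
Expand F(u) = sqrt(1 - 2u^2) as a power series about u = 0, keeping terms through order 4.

-u^4/2 - u^2 + 1

[u^0] = 1;  [u^1] = 0;  [u^2] = -1;  [u^3] = 0;  [u^4] = -1/2.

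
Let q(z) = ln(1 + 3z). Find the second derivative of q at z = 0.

From the series, [z^2] q = -9/2; multiply by 2! = 2 to get -9.

-9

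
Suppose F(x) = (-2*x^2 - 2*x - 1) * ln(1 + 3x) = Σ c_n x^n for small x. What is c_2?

-3/2

Multiply each power in the prefactor through the base expansion.
F(0) = 0
F′(0) = -3
F′′(0) = -3
Then c_k = F^(k)(0)/k! gives each Taylor coefficient.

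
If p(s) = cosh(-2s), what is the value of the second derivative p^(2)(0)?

Differentiate repeatedly and evaluate at the center.
From the series, [s^2] p = 2; multiply by 2! = 2 to get 4.

4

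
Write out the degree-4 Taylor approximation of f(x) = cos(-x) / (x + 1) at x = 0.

13*x^4/24 - x^3/2 + x^2/2 - x + 1

Use 1/(1 - r) = Σ r^k on the denominator, then take the Cauchy product.
f(0) = 1
f′(0) = -1
f′′(0) = 1
f′′′(0) = -3
f^(4)(0) = 13
The Taylor polynomial is Σ f^(k)(0)/k! · x^k.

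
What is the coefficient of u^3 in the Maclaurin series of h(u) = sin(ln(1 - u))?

Let u equal the inner series; expand the outer function in u and truncate.
h(0) = 0
h′(0) = -1
h′′(0) = -1
h′′′(0) = -1

-1/6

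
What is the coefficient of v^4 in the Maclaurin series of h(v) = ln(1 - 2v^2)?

-2

Compute the successive derivatives at the expansion point and divide by k!.
[v^0] = 0;  [v^1] = 0;  [v^2] = -2;  [v^3] = 0;  [v^4] = -2.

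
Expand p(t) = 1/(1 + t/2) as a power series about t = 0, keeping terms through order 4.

Differentiate repeatedly and evaluate at the center.

t^4/16 - t^3/8 + t^2/4 - t/2 + 1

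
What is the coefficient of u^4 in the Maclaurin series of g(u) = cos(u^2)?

g(0) = 1
g′(0) = 0
g′′(0) = 0
g′′′(0) = 0
g^(4)(0) = -12
So c_4 = g^(4)(0)/4! = -1/2.

-1/2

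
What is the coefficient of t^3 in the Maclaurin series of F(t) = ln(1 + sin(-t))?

-1/6

Compose series: expand the inner function first, then feed it into the outer expansion.
F(0) = 0
F′(0) = -1
F′′(0) = -1
F′′′(0) = -1
So c_3 = F′′′(0)/3! = -1/6.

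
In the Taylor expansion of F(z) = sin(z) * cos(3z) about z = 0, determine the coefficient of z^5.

Multiply the two series term by term and collect like powers.
F(0) = 0
F′(0) = 1
F′′(0) = 0
F′′′(0) = -28
F^(4)(0) = 0
F^(5)(0) = 496
Dividing each by k! gives the coefficients c_0, ..., c_5.

62/15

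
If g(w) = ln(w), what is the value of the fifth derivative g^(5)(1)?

24

Apply the Taylor formula c_k = f^(k)(a)/k!.
The coefficient of (w - 1)^5 in the expansion is 1/5, so g^(5)(1) = 5! * (1/5) = 24.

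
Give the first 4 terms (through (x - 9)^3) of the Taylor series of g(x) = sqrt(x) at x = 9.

[(x - 9)^0] = 3;  [(x - 9)^1] = 1/6;  [(x - 9)^2] = -1/216;  [(x - 9)^3] = 1/3888.

(x - 9)^3/3888 - (x - 9)^2/216 + (x - 9)/6 + 3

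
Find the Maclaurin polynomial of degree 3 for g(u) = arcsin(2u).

Use the known series and substitute for the argument.
g(0) = 0
g′(0) = 2
g′′(0) = 0
g′′′(0) = 8
Dividing each by k! gives the coefficients c_0, ..., c_3.

4*u^3/3 + 2*u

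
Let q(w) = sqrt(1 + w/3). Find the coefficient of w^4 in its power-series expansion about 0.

-5/10368

Compute the successive derivatives at the expansion point and divide by k!.
q(0) = 1
q′(0) = 1/6
q′′(0) = -1/36
q′′′(0) = 1/72
q^(4)(0) = -5/432
The Taylor polynomial is Σ q^(k)(0)/k! · w^k.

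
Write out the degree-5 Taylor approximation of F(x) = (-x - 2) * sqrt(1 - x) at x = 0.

3*x^5/32 + 9*x^4/64 + x^3/4 + 3*x^2/4 - 2

Distribute the polynomial across the series and collect like powers.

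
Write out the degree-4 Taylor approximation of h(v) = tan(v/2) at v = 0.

v^3/24 + v/2

h(0) = 0
h′(0) = 1/2
h′′(0) = 0
h′′′(0) = 1/4
h^(4)(0) = 0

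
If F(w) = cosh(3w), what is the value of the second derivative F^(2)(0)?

9

The coefficient of w^2 in the expansion is 9/2, so F′′(0) = 2! * (9/2) = 9.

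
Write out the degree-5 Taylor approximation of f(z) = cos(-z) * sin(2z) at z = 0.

61*z^5/60 - 7*z^3/3 + 2*z

Expand each factor separately, then convolve coefficients.
f(0) = 0
f′(0) = 2
f′′(0) = 0
f′′′(0) = -14
f^(4)(0) = 0
f^(5)(0) = 122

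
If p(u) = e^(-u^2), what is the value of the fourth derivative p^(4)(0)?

12

The coefficient of u^4 in the expansion is 1/2, so p^(4)(0) = 4! * (1/2) = 12.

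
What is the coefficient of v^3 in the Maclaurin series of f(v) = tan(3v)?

9

f(0) = 0
f′(0) = 3
f′′(0) = 0
f′′′(0) = 54
Then c_k = f^(k)(0)/k! gives each Taylor coefficient.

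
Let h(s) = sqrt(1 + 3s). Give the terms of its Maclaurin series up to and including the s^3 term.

27*s^3/16 - 9*s^2/8 + 3*s/2 + 1

h(0) = 1
h′(0) = 3/2
h′′(0) = -9/4
h′′′(0) = 81/8
The Taylor polynomial is Σ h^(k)(0)/k! · s^k.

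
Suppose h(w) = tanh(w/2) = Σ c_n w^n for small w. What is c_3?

-1/24

Differentiate repeatedly and evaluate at the center.
h(0) = 0
h′(0) = 1/2
h′′(0) = 0
h′′′(0) = -1/4
So c_3 = h′′′(0)/3! = -1/24.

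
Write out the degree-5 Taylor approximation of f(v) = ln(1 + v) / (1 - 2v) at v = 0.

Take the Cauchy product of the two expansions.
[v^0] = 0;  [v^1] = 1;  [v^2] = 3/2;  [v^3] = 10/3;  [v^4] = 77/12;  [v^5] = 391/30.

391*v^5/30 + 77*v^4/12 + 10*v^3/3 + 3*v^2/2 + v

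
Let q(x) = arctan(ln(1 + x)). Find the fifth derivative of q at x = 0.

-22

Compose series: expand the inner function first, then feed it into the outer expansion.
From the series, [x^5] q = -11/60; multiply by 5! = 120 to get -22.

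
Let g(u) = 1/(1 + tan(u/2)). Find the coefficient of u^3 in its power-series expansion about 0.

Plug the Maclaurin series of the inner function into that of the outer and collect terms.
g(0) = 1
g′(0) = -1/2
g′′(0) = 1/2
g′′′(0) = -1
So c_3 = g′′′(0)/3! = -1/6.

-1/6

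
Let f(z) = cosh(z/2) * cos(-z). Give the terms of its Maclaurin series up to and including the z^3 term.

1 - 3*z^2/8

Take the Cauchy product of the two expansions.
f(0) = 1
f′(0) = 0
f′′(0) = -3/4
f′′′(0) = 0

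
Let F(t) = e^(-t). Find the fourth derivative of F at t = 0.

Compute the successive derivatives at the expansion point and divide by k!.
The coefficient of t^4 in the expansion is 1/24, so F^(4)(0) = 4! * (1/24) = 1.

1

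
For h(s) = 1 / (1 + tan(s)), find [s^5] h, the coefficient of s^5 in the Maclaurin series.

-32/15

Use the geometric series for the reciprocal, then substitute.
h(0) = 1
h′(0) = -1
h′′(0) = 2
h′′′(0) = -8
h^(4)(0) = 40
h^(5)(0) = -256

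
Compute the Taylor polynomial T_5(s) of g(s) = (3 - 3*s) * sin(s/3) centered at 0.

Shift and add copies of the series according to the polynomial's terms.
g(0) = 0
g′(0) = 1
g′′(0) = -2
g′′′(0) = -1/9
g^(4)(0) = 4/9
g^(5)(0) = 1/81
Then c_k = g^(k)(0)/k! gives each Taylor coefficient.

s^5/9720 + s^4/54 - s^3/54 - s^2 + s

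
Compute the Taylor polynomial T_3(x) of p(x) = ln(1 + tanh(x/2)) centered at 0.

Plug the Maclaurin series of the inner function into that of the outer and collect terms.
[x^0] = 0;  [x^1] = 1/2;  [x^2] = -1/8;  [x^3] = 0.

-x^2/8 + x/2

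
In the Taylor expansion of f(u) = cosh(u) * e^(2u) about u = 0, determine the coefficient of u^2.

5/2

Expand each factor separately, then convolve coefficients.
f(0) = 1
f′(0) = 2
f′′(0) = 5
Dividing each by k! gives the coefficients c_0, ..., c_2.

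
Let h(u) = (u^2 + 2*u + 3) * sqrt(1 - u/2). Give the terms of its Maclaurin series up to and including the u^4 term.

-111*u^4/2048 - 43*u^3/128 + 13*u^2/32 + 5*u/4 + 3

Shift and add copies of the series according to the polynomial's terms.
h(0) = 3
h′(0) = 5/4
h′′(0) = 13/16
h′′′(0) = -129/64
h^(4)(0) = -333/256
Dividing each by k! gives the coefficients c_0, ..., c_4.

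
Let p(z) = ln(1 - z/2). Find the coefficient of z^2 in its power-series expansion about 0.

p(0) = 0
p′(0) = -1/2
p′′(0) = -1/4
So c_2 = p′′(0)/2! = -1/8.

-1/8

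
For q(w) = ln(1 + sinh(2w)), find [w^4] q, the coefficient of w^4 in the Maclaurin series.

Substitute the inner expansion into the outer series and collect powers.
[w^0] = 0;  [w^1] = 2;  [w^2] = -2;  [w^3] = 4;  [w^4] = -20/3.
So c_4 = q^(4)(0)/4! = -20/3.

-20/3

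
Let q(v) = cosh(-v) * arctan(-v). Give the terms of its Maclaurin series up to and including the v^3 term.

-v^3/6 - v

Expand each factor separately, then convolve coefficients.
q(0) = 0
q′(0) = -1
q′′(0) = 0
q′′′(0) = -1
Then c_k = q^(k)(0)/k! gives each Taylor coefficient.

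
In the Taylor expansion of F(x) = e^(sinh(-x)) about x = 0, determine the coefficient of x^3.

-1/3

Let u equal the inner series; expand the outer function in u and truncate.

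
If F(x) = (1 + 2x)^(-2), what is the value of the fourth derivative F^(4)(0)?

1920

Use the known series and substitute for the argument.
From the series, [x^4] F = 80; multiply by 4! = 24 to get 1920.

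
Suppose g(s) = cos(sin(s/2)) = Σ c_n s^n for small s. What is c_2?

Compose series: expand the inner function first, then feed it into the outer expansion.
[s^0] = 1;  [s^1] = 0;  [s^2] = -1/8.

-1/8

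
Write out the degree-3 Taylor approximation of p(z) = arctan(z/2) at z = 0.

[z^0] = 0;  [z^1] = 1/2;  [z^2] = 0;  [z^3] = -1/24.

-z^3/24 + z/2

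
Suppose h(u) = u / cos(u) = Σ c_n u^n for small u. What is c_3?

Divide the numerator series by the denominator series (power-series long division).
h(0) = 0
h′(0) = 1
h′′(0) = 0
h′′′(0) = 3
Then c_k = h^(k)(0)/k! gives each Taylor coefficient.

1/2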